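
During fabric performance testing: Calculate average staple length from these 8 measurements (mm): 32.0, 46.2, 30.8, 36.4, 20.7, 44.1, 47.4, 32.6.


Formula: Mean = sum of lengths / count
Sum = 32.0 + 46.2 + 30.8 + 36.4 + 20.7 + 44.1 + 47.4 + 32.6
Sum = 290.2 mm
Mean = 290.2 / 8 = 36.28 mm

36.28 mm


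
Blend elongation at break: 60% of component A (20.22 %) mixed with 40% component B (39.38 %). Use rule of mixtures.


Formula: Blend property = (fraction_A * property_A) + (fraction_B * property_B)
Step 1: Contribution A = 60/100 * 20.22 % = 12.132 %
Step 2: Contribution B = 40/100 * 39.38 % = 15.752 %
Step 3: Blend elongation at break = 12.132 + 15.752 = 27.884 %

27.884 %


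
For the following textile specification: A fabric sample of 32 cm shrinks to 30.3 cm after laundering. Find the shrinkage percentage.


Formula: Shrinkage% = ((L_before - L_after) / L_before) * 100
Step 1: Shrinkage = 32 - 30.3 = 1.7 cm
Step 2: Shrinkage% = (1.7 / 32) * 100
Step 3: Shrinkage% = 0.053125 * 100 = 5.3125% ≈ 5.3%

5.3%


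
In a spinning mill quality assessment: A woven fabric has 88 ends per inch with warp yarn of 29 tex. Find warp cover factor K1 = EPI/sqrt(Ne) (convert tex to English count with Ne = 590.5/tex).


Formula: K1 = EPI / sqrt(Ne), with Ne = 590.5 / tex_warp
Step 1: Ne = 590.5 / 29 = 20.362
Step 2: sqrt(Ne) = sqrt(20.362) = 4.5124
Step 3: K1 = 88 / 4.5124 = 19.5

19.5


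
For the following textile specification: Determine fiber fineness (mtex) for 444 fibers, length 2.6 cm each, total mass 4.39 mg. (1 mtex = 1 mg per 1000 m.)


Formula: fineness (mtex) = mass (mg) / total length (km) = (mass_mg / total_length_m) * 1000
Step 1: Convert fiber length: 2.6 cm = 0.026 m
Step 2: Total fiber length = 444 * 0.026 = 11.544 m
Step 3: Linear density = 4.39 mg / 11.544 m = 0.3803 mg/m
Step 4: fineness = 0.3803 * 1000 = 380.3 mtex

380.3 mtex


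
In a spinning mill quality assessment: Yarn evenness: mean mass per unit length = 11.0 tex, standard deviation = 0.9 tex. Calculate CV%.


Formula: CV% = (standard deviation / mean) * 100
Step 1: Ratio = 0.9 / 11.0 = 0.081818
Step 2: CV% = 0.081818 * 100 = 8.1818% ≈ 8.2%

8.2%


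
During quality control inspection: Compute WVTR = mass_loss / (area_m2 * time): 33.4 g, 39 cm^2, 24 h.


Formula: WVTR = mass_loss / (area * time)
Step 1: Convert area: 39 cm^2 = 0.0039 m^2
Step 2: WVTR = 33.4 g / (0.0039 m^2 * 24 h)
Step 3: WVTR = 33.4 / 0.0936 = 356.8 g/m^2/h

356.8 g/m^2/h


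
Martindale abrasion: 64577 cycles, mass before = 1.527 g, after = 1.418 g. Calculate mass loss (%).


Formula: Mass loss% = ((m_before - m_after) / m_before) * 100
Step 1: Mass loss = 1.527 - 1.418 = 0.109 g
Step 2: Ratio = 0.109 / 1.527 = 0.0713818
Step 3: Mass loss% = 0.0713818 * 100 = 7.13818% ≈ 7.14%

7.14%


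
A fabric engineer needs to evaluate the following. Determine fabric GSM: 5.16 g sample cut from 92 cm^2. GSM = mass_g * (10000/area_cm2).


Formula: GSM = mass_g / area_m2
Step 1: Convert area: 92 cm^2 = 92 / 10000 = 0.0092 m^2
Step 2: GSM = 5.16 g / 0.0092 m^2 = 560.9 g/m^2

560.9 g/m^2


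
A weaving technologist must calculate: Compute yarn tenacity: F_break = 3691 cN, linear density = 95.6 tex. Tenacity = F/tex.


Formula: Tenacity = Breaking force / Linear density
Tenacity = 3691 cN / 95.6 tex
Tenacity = 38.61 cN/tex

38.61 cN/tex


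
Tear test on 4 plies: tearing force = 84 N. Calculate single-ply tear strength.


Formula: Per-ply strength = Total force / Number of plies
Per-ply = 84 N / 4
Per-ply = 21 N

21 N


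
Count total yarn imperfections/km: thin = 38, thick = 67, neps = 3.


Formula: Total = thin places + thick places + neps
Total = 38 + 67 + 3
Total = 108 imperfections/km

108 imperfections/km


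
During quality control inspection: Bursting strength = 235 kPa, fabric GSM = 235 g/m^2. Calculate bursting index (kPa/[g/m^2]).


Formula: Bursting Index = Bursting Strength / Fabric GSM
BI = 235 kPa / 235 g/m^2
BI = 1.000 kPa/(g/m^2)

1.000 kPa/(g/m^2)


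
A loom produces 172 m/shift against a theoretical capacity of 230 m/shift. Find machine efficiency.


Formula: Efficiency% = (Actual output / Theoretical output) * 100
Efficiency% = (172 / 230) * 100
Efficiency% = 0.747826 * 100 = 74.7826% ≈ 74.8%

74.8%


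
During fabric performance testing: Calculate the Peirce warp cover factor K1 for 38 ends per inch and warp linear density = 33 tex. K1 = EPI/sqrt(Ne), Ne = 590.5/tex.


Formula: K1 = EPI / sqrt(Ne), with Ne = 590.5 / tex_warp
Step 1: Ne = 590.5 / 33 = 17.894
Step 2: sqrt(Ne) = sqrt(17.894) = 4.2301
Step 3: K1 = 38 / 4.2301 = 9.0

9.0


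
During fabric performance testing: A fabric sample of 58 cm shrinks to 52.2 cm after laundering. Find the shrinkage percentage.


Formula: Shrinkage% = ((L_before - L_after) / L_before) * 100
Step 1: Shrinkage = 58 - 52.2 = 5.8 cm
Step 2: Shrinkage% = (5.8 / 58) * 100
Step 3: Shrinkage% = 0.1 * 100 = 10.0%

10.0%


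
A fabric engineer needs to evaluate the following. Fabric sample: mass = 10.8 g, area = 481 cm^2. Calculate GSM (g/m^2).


Formula: GSM = mass_g / area_m2
Step 1: Convert area: 481 cm^2 = 481 / 10000 = 0.0481 m^2
Step 2: GSM = 10.8 g / 0.0481 m^2 = 224.5 g/m^2

224.5 g/m^2


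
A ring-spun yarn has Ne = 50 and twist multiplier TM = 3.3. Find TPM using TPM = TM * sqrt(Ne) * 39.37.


Formula: TPM = TM * sqrt(Ne) * 39.37
Step 1: sqrt(Ne) = sqrt(50) = 7.0711
Step 2: TM * sqrt(Ne) = 3.3 * 7.0711 = 23.3346
Step 3: TPM = 23.3346 * 39.37 = 919 twists/m

919 twists/m


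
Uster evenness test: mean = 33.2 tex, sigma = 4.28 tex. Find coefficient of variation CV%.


Formula: CV% = (standard deviation / mean) * 100
Step 1: Ratio = 4.28 / 33.2 = 0.128916
Step 2: CV% = 0.128916 * 100 = 12.8916% ≈ 12.9%

12.9%


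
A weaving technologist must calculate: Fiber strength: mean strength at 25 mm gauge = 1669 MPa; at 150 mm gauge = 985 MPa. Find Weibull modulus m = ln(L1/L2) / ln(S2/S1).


Formula: m = ln(L1/L2) / ln(S2/S1)
Step 1: ln(L1/L2) = ln(25/150) = -1.79176
Step 2: S2/S1 = 985/1669 = 0.59017
Step 3: ln(S2/S1) = ln(0.59017) = -0.52734
Step 4: m = -1.79176 / -0.52734 = 3.40

3.40 (Weibull m)


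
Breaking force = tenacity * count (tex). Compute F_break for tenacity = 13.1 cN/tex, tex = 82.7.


Formula: Breaking force = Tenacity * Linear density
F = 13.1 cN/tex * 82.7 tex
F = 1083.37 cN

1083.37 cN


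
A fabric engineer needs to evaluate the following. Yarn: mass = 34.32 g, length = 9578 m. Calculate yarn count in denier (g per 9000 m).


Formula: den = (mass_g / length_m) * 9000
Substituting: den = (34.32 / 9578) * 9000
Intermediate: 34.32 / 9578 = 0.00358321 g/m
den = 0.00358321 * 9000 = 32.2 denier

32.2 denier


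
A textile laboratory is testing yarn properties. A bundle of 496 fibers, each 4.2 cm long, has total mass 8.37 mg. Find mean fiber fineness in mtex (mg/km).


Formula: fineness (mtex) = mass (mg) / total length (km) = (mass_mg / total_length_m) * 1000
Step 1: Convert fiber length: 4.2 cm = 0.042 m
Step 2: Total fiber length = 496 * 0.042 = 20.832 m
Step 3: Linear density = 8.37 mg / 20.832 m = 0.4018 mg/m
Step 4: fineness = 0.4018 * 1000 = 401.8 mtex

401.8 mtex


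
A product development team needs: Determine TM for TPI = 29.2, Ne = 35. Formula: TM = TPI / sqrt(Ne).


Formula: TM = TPI / sqrt(Ne)
Step 1: sqrt(Ne) = sqrt(35) = 5.9161
Step 2: TM = 29.2 / 5.9161 = 4.94

4.94 TM


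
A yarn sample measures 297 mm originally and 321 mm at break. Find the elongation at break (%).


Formula: Elongation (%) = ((L_break - L0) / L0) * 100
Step 1: Extension = 321 - 297 = 24 mm
Step 2: Elongation = (24 / 297) * 100
Step 3: Elongation = 0.080808 * 100 = 8.0808% ≈ 8.1%

8.1%


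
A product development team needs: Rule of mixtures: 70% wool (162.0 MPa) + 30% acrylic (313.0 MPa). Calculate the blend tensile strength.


Formula: Blend property = (fraction_A * property_A) + (fraction_B * property_B)
Step 1: Contribution A = 70/100 * 162.0 MPa = 113.4 MPa
Step 2: Contribution B = 30/100 * 313.0 MPa = 93.9 MPa
Step 3: Blend tensile strength = 113.4 + 93.9 = 207.3 MPa

207.3 MPa


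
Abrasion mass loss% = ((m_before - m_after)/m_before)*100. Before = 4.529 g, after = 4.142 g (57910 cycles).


Formula: Mass loss% = ((m_before - m_after) / m_before) * 100
Step 1: Mass loss = 4.529 - 4.142 = 0.387 g
Step 2: Ratio = 0.387 / 4.529 = 0.0854493
Step 3: Mass loss% = 0.0854493 * 100 = 8.54493% ≈ 8.54%

8.54%


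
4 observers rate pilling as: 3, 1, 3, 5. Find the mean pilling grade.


Formula: Mean = sum / count
Sum = 3 + 1 + 3 + 5 = 12
Mean = 12 / 4 = 3.0

3.0


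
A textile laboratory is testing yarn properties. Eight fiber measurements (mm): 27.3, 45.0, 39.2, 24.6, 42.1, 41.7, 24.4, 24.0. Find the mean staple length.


Formula: Mean = sum of lengths / count
Sum = 27.3 + 45.0 + 39.2 + 24.6 + 42.1 + 41.7 + 24.4 + 24.0
Sum = 268.3 mm
Mean = 268.3 / 8 = 33.54 mm

33.54 mm


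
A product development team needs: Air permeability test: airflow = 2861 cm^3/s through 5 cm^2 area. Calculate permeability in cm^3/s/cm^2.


Formula: Air Permeability = Airflow / Test Area
AP = 2861 cm^3/s / 5 cm^2
AP = 572.2 cm^3/s/cm^2

572.2 cm^3/s/cm^2


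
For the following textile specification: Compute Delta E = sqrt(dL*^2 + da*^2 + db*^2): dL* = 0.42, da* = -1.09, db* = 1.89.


Formula: Delta E = sqrt(dL*^2 + da*^2 + db*^2)
Step 1: dL*^2 = 0.42^2 = 0.1764
Step 2: da*^2 = (-1.09)^2 = 1.1881
Step 3: db*^2 = 1.89^2 = 3.5721
Step 4: Sum = 0.1764 + 1.1881 + 3.5721 = 4.9366
Step 5: Delta E = sqrt(4.9366) = 2.22

2.22 Delta E


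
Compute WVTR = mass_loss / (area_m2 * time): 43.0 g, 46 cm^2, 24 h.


Formula: WVTR = mass_loss / (area * time)
Step 1: Convert area: 46 cm^2 = 0.0046 m^2
Step 2: WVTR = 43.0 g / (0.0046 m^2 * 24 h)
Step 3: WVTR = 43.0 / 0.1104 = 389.5 g/m^2/h

389.5 g/m^2/h


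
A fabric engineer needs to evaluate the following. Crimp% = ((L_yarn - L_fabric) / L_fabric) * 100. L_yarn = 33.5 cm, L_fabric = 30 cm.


Formula: Crimp% = ((L_yarn - L_fabric) / L_fabric) * 100
Step 1: Extension = 33.5 - 30 = 3.5 cm
Step 2: Crimp% = (3.5 / 30) * 100
Step 3: Crimp% = 0.116667 * 100 = 11.6667% ≈ 11.7%

11.7%


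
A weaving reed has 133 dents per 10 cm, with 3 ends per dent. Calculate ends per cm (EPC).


Formula: EPC = (dents per 10 cm * ends per dent) / 10
Step 1: Total ends per 10 cm = 133 * 3 = 399
Step 2: EPC = 399 / 10 = 39.9 ends/cm

39.9 ends/cm


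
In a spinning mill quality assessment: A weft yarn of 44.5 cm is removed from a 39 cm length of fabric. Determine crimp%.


Formula: Crimp% = ((L_yarn - L_fabric) / L_fabric) * 100
Step 1: Extension = 44.5 - 39 = 5.5 cm
Step 2: Crimp% = (5.5 / 39) * 100
Step 3: Crimp% = 0.141026 * 100 = 14.1026% ≈ 14.1%

14.1%


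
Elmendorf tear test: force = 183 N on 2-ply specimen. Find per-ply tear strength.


Formula: Per-ply strength = Total force / Number of plies
Per-ply = 183 N / 2
Per-ply = 91.5 N

91.5 N


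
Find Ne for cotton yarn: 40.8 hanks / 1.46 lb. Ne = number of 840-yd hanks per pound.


Formula: Ne = hanks / mass_lb
Substituting: Ne = 40.8 / 1.46
Ne = 27.9

27.9 Ne


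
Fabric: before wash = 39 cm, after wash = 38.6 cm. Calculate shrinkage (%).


Formula: Shrinkage% = ((L_before - L_after) / L_before) * 100
Step 1: Shrinkage = 39 - 38.6 = 0.4 cm
Step 2: Shrinkage% = (0.4 / 39) * 100
Step 3: Shrinkage% = 0.010256 * 100 = 1.0256% ≈ 1.0%

1.0%


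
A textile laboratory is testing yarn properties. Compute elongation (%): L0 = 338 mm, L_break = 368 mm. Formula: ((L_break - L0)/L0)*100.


Formula: Elongation (%) = ((L_break - L0) / L0) * 100
Step 1: Extension = 368 - 338 = 30 mm
Step 2: Elongation = (30 / 338) * 100
Step 3: Elongation = 0.088757 * 100 = 8.8757% ≈ 8.9%

8.9%


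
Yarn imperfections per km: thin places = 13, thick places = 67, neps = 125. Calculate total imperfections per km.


Formula: Total = thin places + thick places + neps
Total = 13 + 67 + 125
Total = 205 imperfections/km

205 imperfections/km


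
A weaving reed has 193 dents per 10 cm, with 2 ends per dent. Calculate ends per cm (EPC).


Formula: EPC = (dents per 10 cm * ends per dent) / 10
Step 1: Total ends per 10 cm = 193 * 2 = 386
Step 2: EPC = 386 / 10 = 38.6 ends/cm

38.6 ends/cm


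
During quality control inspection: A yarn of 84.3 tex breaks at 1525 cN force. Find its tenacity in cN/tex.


Formula: Tenacity = Breaking force / Linear density
Tenacity = 1525 cN / 84.3 tex
Tenacity = 18.09 cN/tex

18.09 cN/tex


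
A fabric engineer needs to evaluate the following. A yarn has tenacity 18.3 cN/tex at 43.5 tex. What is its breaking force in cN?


Formula: Breaking force = Tenacity * Linear density
F = 18.3 cN/tex * 43.5 tex
F = 796.05 cN

796.05 cN


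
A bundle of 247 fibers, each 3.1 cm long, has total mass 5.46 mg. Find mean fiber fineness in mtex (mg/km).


Formula: fineness (mtex) = mass (mg) / total length (km) = (mass_mg / total_length_m) * 1000
Step 1: Convert fiber length: 3.1 cm = 0.031 m
Step 2: Total fiber length = 247 * 0.031 = 7.657 m
Step 3: Linear density = 5.46 mg / 7.657 m = 0.7131 mg/m
Step 4: fineness = 0.7131 * 1000 = 713.1 mtex

713.1 mtex


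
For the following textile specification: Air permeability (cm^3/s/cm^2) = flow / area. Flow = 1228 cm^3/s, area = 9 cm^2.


Formula: Air Permeability = Airflow / Test Area
AP = 1228 cm^3/s / 9 cm^2
AP = 136.4 cm^3/s/cm^2

136.4 cm^3/s/cm^2


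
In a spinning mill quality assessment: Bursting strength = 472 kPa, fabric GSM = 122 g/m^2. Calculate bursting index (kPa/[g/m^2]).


Formula: Bursting Index = Bursting Strength / Fabric GSM
BI = 472 kPa / 122 g/m^2
BI = 3.869 kPa/(g/m^2)

3.869 kPa/(g/m^2)


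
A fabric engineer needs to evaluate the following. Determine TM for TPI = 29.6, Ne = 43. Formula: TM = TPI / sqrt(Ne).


Formula: TM = TPI / sqrt(Ne)
Step 1: sqrt(Ne) = sqrt(43) = 6.5574
Step 2: TM = 29.6 / 6.5574 = 4.51

4.51 TM


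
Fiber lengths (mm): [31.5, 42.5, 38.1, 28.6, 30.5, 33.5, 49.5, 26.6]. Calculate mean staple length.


Formula: Mean = sum of lengths / count
Sum = 31.5 + 42.5 + 38.1 + 28.6 + 30.5 + 33.5 + 49.5 + 26.6
Sum = 280.8 mm
Mean = 280.8 / 8 = 35.10 mm

35.10 mm


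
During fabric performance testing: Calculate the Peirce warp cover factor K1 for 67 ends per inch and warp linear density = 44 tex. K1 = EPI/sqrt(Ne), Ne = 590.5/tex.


Formula: K1 = EPI / sqrt(Ne), with Ne = 590.5 / tex_warp
Step 1: Ne = 590.5 / 44 = 13.42
Step 2: sqrt(Ne) = sqrt(13.42) = 3.6633
Step 3: K1 = 67 / 3.6633 = 18.3

18.3


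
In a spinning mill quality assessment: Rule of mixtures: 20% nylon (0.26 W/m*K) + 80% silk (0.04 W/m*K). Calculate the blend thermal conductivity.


Formula: Blend property = (fraction_A * property_A) + (fraction_B * property_B)
Step 1: Contribution A = 20/100 * 0.26 W/m*K = 0.052 W/m*K
Step 2: Contribution B = 80/100 * 0.04 W/m*K = 0.032 W/m*K
Step 3: Blend thermal conductivity = 0.052 + 0.032 = 0.084 W/m*K

0.084 W/m*K


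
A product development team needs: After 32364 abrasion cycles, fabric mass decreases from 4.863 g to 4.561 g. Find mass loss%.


Formula: Mass loss% = ((m_before - m_after) / m_before) * 100
Step 1: Mass loss = 4.863 - 4.561 = 0.302 g
Step 2: Ratio = 0.302 / 4.863 = 0.0621016
Step 3: Mass loss% = 0.0621016 * 100 = 6.21016% ≈ 6.21%

6.21%


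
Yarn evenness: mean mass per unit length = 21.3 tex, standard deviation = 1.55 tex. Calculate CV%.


Formula: CV% = (standard deviation / mean) * 100
Step 1: Ratio = 1.55 / 21.3 = 0.07277
Step 2: CV% = 0.07277 * 100 = 7.277% ≈ 7.3%

7.3%


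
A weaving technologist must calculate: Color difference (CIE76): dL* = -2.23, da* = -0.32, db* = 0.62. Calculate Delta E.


Formula: Delta E = sqrt(dL*^2 + da*^2 + db*^2)
Step 1: dL*^2 = (-2.23)^2 = 4.9729
Step 2: da*^2 = (-0.32)^2 = 0.1024
Step 3: db*^2 = 0.62^2 = 0.3844
Step 4: Sum = 4.9729 + 0.1024 + 0.3844 = 5.4597
Step 5: Delta E = sqrt(5.4597) = 2.34

2.34 Delta E


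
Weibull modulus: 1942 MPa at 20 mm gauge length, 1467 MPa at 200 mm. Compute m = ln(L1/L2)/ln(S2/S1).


Formula: m = ln(L1/L2) / ln(S2/S1)
Step 1: ln(L1/L2) = ln(20/200) = -2.30259
Step 2: S2/S1 = 1467/1942 = 0.75541
Step 3: ln(S2/S1) = ln(0.75541) = -0.28049
Step 4: m = -2.30259 / -0.28049 = 8.21

8.21 (Weibull m)


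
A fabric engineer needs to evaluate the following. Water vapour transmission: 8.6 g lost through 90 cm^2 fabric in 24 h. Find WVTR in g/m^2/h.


Formula: WVTR = mass_loss / (area * time)
Step 1: Convert area: 90 cm^2 = 0.009 m^2
Step 2: WVTR = 8.6 g / (0.009 m^2 * 24 h)
Step 3: WVTR = 8.6 / 0.216 = 39.8 g/m^2/h

39.8 g/m^2/h


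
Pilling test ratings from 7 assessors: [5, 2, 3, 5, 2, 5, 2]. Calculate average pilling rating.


Formula: Mean = sum / count
Sum = 5 + 2 + 3 + 5 + 2 + 5 + 2 = 24
Mean = 24 / 7 = 3.4

3.4


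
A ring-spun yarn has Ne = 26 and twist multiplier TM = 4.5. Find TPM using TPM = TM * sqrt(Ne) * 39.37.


Formula: TPM = TM * sqrt(Ne) * 39.37
Step 1: sqrt(Ne) = sqrt(26) = 5.099
Step 2: TM * sqrt(Ne) = 4.5 * 5.099 = 22.9455
Step 3: TPM = 22.9455 * 39.37 = 903 twists/m

903 twists/m


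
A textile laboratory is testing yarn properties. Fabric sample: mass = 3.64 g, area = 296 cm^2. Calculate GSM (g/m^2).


Formula: GSM = mass_g / area_m2
Step 1: Convert area: 296 cm^2 = 296 / 10000 = 0.0296 m^2
Step 2: GSM = 3.64 g / 0.0296 m^2 = 123.0 g/m^2

123.0 g/m^2


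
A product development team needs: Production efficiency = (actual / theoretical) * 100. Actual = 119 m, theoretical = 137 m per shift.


Formula: Efficiency% = (Actual output / Theoretical output) * 100
Efficiency% = (119 / 137) * 100
Efficiency% = 0.868613 * 100 = 86.8613% ≈ 86.9%

86.9%


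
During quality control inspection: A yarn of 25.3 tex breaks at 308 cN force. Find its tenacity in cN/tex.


Formula: Tenacity = Breaking force / Linear density
Tenacity = 308 cN / 25.3 tex
Tenacity = 12.17 cN/tex

12.17 cN/tex


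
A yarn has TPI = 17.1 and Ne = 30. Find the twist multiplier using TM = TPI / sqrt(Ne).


Formula: TM = TPI / sqrt(Ne)
Step 1: sqrt(Ne) = sqrt(30) = 5.4772
Step 2: TM = 17.1 / 5.4772 = 3.12

3.12 TM


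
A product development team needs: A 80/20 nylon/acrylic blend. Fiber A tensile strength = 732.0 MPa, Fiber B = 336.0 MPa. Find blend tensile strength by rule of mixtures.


Formula: Blend property = (fraction_A * property_A) + (fraction_B * property_B)
Step 1: Contribution A = 80/100 * 732.0 MPa = 585.6 MPa
Step 2: Contribution B = 20/100 * 336.0 MPa = 67.2 MPa
Step 3: Blend tensile strength = 585.6 + 67.2 = 652.8 MPa

652.8 MPa


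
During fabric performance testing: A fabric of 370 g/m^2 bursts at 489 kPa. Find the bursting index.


Formula: Bursting Index = Bursting Strength / Fabric GSM
BI = 489 kPa / 370 g/m^2
BI = 1.322 kPa/(g/m^2)

1.322 kPa/(g/m^2)


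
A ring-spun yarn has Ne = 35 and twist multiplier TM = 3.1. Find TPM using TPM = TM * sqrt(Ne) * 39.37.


Formula: TPM = TM * sqrt(Ne) * 39.37
Step 1: sqrt(Ne) = sqrt(35) = 5.9161
Step 2: TM * sqrt(Ne) = 3.1 * 5.9161 = 18.3399
Step 3: TPM = 18.3399 * 39.37 = 722 twists/m

722 twists/m


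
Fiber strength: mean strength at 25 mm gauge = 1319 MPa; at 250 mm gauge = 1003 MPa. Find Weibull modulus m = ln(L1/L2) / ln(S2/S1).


Formula: m = ln(L1/L2) / ln(S2/S1)
Step 1: ln(L1/L2) = ln(25/250) = -2.30259
Step 2: S2/S1 = 1003/1319 = 0.76042
Step 3: ln(S2/S1) = ln(0.76042) = -0.27388
Step 4: m = -2.30259 / -0.27388 = 8.41

8.41 (Weibull m)


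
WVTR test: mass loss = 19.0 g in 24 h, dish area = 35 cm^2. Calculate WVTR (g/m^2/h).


Formula: WVTR = mass_loss / (area * time)
Step 1: Convert area: 35 cm^2 = 0.0035 m^2
Step 2: WVTR = 19.0 g / (0.0035 m^2 * 24 h)
Step 3: WVTR = 19.0 / 0.084 = 226.2 g/m^2/h

226.2 g/m^2/h


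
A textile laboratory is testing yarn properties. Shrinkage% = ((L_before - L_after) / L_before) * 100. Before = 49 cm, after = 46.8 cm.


Formula: Shrinkage% = ((L_before - L_after) / L_before) * 100
Step 1: Shrinkage = 49 - 46.8 = 2.2 cm
Step 2: Shrinkage% = (2.2 / 49) * 100
Step 3: Shrinkage% = 0.044898 * 100 = 4.4898% ≈ 4.5%

4.5%


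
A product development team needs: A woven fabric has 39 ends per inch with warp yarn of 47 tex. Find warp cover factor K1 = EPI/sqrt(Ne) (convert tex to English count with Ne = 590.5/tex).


Formula: K1 = EPI / sqrt(Ne), with Ne = 590.5 / tex_warp
Step 1: Ne = 590.5 / 47 = 12.564
Step 2: sqrt(Ne) = sqrt(12.564) = 3.5446
Step 3: K1 = 39 / 3.5446 = 11.0

11.0


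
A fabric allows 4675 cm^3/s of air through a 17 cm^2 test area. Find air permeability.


Formula: Air Permeability = Airflow / Test Area
AP = 4675 cm^3/s / 17 cm^2
AP = 275.0 cm^3/s/cm^2

275.0 cm^3/s/cm^2


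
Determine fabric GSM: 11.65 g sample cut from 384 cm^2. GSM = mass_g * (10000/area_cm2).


Formula: GSM = mass_g / area_m2
Step 1: Convert area: 384 cm^2 = 384 / 10000 = 0.0384 m^2
Step 2: GSM = 11.65 g / 0.0384 m^2 = 303.4 g/m^2

303.4 g/m^2


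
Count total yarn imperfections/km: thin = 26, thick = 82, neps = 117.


Formula: Total = thin places + thick places + neps
Total = 26 + 82 + 117
Total = 225 imperfections/km

225 imperfections/km


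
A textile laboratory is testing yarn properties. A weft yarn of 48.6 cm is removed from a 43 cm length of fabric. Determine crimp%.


Formula: Crimp% = ((L_yarn - L_fabric) / L_fabric) * 100
Step 1: Extension = 48.6 - 43 = 5.6 cm
Step 2: Crimp% = (5.6 / 43) * 100
Step 3: Crimp% = 0.130233 * 100 = 13.0233% ≈ 13.0%

13.0%


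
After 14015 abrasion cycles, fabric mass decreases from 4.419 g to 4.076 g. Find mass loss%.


Formula: Mass loss% = ((m_before - m_after) / m_before) * 100
Step 1: Mass loss = 4.419 - 4.076 = 0.343 g
Step 2: Ratio = 0.343 / 4.419 = 0.0776194
Step 3: Mass loss% = 0.0776194 * 100 = 7.76194% ≈ 7.76%

7.76%


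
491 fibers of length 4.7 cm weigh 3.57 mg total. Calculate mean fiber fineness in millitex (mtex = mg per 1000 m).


Formula: fineness (mtex) = mass (mg) / total length (km) = (mass_mg / total_length_m) * 1000
Step 1: Convert fiber length: 4.7 cm = 0.047 m
Step 2: Total fiber length = 491 * 0.047 = 23.077 m
Step 3: Linear density = 3.57 mg / 23.077 m = 0.1547 mg/m
Step 4: fineness = 0.1547 * 1000 = 154.7 mtex

154.7 mtex


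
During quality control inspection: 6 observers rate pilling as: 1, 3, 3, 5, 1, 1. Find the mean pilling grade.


Formula: Mean = sum / count
Sum = 1 + 3 + 3 + 5 + 1 + 1 = 14
Mean = 14 / 6 = 2.3

2.3


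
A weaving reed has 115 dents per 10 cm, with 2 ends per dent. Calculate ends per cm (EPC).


Formula: EPC = (dents per 10 cm * ends per dent) / 10
Step 1: Total ends per 10 cm = 115 * 2 = 230
Step 2: EPC = 230 / 10 = 23.0 ends/cm

23.0 ends/cm


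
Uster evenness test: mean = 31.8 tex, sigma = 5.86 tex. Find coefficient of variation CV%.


Formula: CV% = (standard deviation / mean) * 100
Step 1: Ratio = 5.86 / 31.8 = 0.184277
Step 2: CV% = 0.184277 * 100 = 18.4277% ≈ 18.4%

18.4%


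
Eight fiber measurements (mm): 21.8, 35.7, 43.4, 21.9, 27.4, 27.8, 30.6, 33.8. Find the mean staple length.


Formula: Mean = sum of lengths / count
Sum = 21.8 + 35.7 + 43.4 + 21.9 + 27.4 + 27.8 + 30.6 + 33.8
Sum = 242.4 mm
Mean = 242.4 / 8 = 30.30 mm

30.30 mm


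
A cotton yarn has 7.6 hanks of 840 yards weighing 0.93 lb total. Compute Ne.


Formula: Ne = hanks / mass_lb
Substituting: Ne = 7.6 / 0.93
Ne = 8.2

8.2 Ne


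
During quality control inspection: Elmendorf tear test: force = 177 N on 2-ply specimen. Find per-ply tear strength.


Formula: Per-ply strength = Total force / Number of plies
Per-ply = 177 N / 2
Per-ply = 88.5 N

88.5 N


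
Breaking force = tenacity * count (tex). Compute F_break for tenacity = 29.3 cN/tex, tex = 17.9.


Formula: Breaking force = Tenacity * Linear density
F = 29.3 cN/tex * 17.9 tex
F = 524.47 cN

524.47 cN


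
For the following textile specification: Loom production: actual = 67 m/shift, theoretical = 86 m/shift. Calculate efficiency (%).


Formula: Efficiency% = (Actual output / Theoretical output) * 100
Efficiency% = (67 / 86) * 100
Efficiency% = 0.77907 * 100 = 77.907% ≈ 77.9%

77.9%


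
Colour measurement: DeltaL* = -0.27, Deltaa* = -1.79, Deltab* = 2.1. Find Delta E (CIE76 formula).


Formula: Delta E = sqrt(dL*^2 + da*^2 + db*^2)
Step 1: dL*^2 = (-0.27)^2 = 0.0729
Step 2: da*^2 = (-1.79)^2 = 3.2041
Step 3: db*^2 = 2.1^2 = 4.41
Step 4: Sum = 0.0729 + 3.2041 + 4.41 = 7.687
Step 5: Delta E = sqrt(7.687) = 2.77

2.77 Delta E


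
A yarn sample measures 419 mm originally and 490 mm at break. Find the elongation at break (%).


Formula: Elongation (%) = ((L_break - L0) / L0) * 100
Step 1: Extension = 490 - 419 = 71 mm
Step 2: Elongation = (71 / 419) * 100
Step 3: Elongation = 0.169451 * 100 = 16.9451% ≈ 16.9%

16.9%


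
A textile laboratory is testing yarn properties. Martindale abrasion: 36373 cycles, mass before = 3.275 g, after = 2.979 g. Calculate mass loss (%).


Formula: Mass loss% = ((m_before - m_after) / m_before) * 100
Step 1: Mass loss = 3.275 - 2.979 = 0.296 g
Step 2: Ratio = 0.296 / 3.275 = 0.0903817
Step 3: Mass loss% = 0.0903817 * 100 = 9.03817% ≈ 9.04%

9.04%


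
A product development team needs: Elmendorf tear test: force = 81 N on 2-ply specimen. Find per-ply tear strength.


Formula: Per-ply strength = Total force / Number of plies
Per-ply = 81 N / 2
Per-ply = 40.5 N

40.5 N


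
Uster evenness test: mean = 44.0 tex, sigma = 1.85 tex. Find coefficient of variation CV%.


Formula: CV% = (standard deviation / mean) * 100
Step 1: Ratio = 1.85 / 44.0 = 0.042045
Step 2: CV% = 0.042045 * 100 = 4.2045% ≈ 4.2%

4.2%


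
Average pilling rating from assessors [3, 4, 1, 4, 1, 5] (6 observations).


Formula: Mean = sum / count
Sum = 3 + 4 + 1 + 4 + 1 + 5 = 18
Mean = 18 / 6 = 3.0

3.0


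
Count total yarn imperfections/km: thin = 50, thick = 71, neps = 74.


Formula: Total = thin places + thick places + neps
Total = 50 + 71 + 74
Total = 195 imperfections/km

195 imperfections/km


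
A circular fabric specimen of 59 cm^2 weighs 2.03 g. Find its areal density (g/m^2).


Formula: GSM = mass_g / area_m2
Step 1: Convert area: 59 cm^2 = 59 / 10000 = 0.0059 m^2
Step 2: GSM = 2.03 g / 0.0059 m^2 = 344.1 g/m^2

344.1 g/m^2


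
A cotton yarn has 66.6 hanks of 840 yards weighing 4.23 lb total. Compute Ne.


Formula: Ne = hanks / mass_lb
Substituting: Ne = 66.6 / 4.23
Ne = 15.7

15.7 Ne


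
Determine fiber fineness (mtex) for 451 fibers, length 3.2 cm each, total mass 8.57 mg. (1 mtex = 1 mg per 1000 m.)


Formula: fineness (mtex) = mass (mg) / total length (km) = (mass_mg / total_length_m) * 1000
Step 1: Convert fiber length: 3.2 cm = 0.032 m
Step 2: Total fiber length = 451 * 0.032 = 14.432 m
Step 3: Linear density = 8.57 mg / 14.432 m = 0.5938 mg/m
Step 4: fineness = 0.5938 * 1000 = 593.8 mtex

593.8 mtex


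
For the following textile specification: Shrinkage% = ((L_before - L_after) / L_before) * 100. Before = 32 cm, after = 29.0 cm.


Formula: Shrinkage% = ((L_before - L_after) / L_before) * 100
Step 1: Shrinkage = 32 - 29.0 = 3.0 cm
Step 2: Shrinkage% = (3.0 / 32) * 100
Step 3: Shrinkage% = 0.09375 * 100 = 9.375% ≈ 9.4%

9.4%


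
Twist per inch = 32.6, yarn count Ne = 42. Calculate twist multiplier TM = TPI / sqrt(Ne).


Formula: TM = TPI / sqrt(Ne)
Step 1: sqrt(Ne) = sqrt(42) = 6.4807
Step 2: TM = 32.6 / 6.4807 = 5.03

5.03 TM


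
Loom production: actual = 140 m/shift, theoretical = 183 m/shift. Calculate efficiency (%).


Formula: Efficiency% = (Actual output / Theoretical output) * 100
Efficiency% = (140 / 183) * 100
Efficiency% = 0.765027 * 100 = 76.5027% ≈ 76.5%

76.5%


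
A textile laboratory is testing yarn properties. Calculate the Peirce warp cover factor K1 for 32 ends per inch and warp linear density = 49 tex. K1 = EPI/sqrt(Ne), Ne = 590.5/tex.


Formula: K1 = EPI / sqrt(Ne), with Ne = 590.5 / tex_warp
Step 1: Ne = 590.5 / 49 = 12.051
Step 2: sqrt(Ne) = sqrt(12.051) = 3.4715
Step 3: K1 = 32 / 3.4715 = 9.2

9.2


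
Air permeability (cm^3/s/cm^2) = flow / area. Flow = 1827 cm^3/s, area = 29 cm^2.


Formula: Air Permeability = Airflow / Test Area
AP = 1827 cm^3/s / 29 cm^2
AP = 63.0 cm^3/s/cm^2

63.0 cm^3/s/cm^2


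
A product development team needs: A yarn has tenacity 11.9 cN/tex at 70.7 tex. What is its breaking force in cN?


Formula: Breaking force = Tenacity * Linear density
F = 11.9 cN/tex * 70.7 tex
F = 841.33 cN

841.33 cN


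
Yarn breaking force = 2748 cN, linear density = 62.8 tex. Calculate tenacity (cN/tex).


Formula: Tenacity = Breaking force / Linear density
Tenacity = 2748 cN / 62.8 tex
Tenacity = 43.76 cN/tex

43.76 cN/tex


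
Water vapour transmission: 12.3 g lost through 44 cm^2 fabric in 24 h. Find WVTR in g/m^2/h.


Formula: WVTR = mass_loss / (area * time)
Step 1: Convert area: 44 cm^2 = 0.0044 m^2
Step 2: WVTR = 12.3 g / (0.0044 m^2 * 24 h)
Step 3: WVTR = 12.3 / 0.1056 = 116.5 g/m^2/h

116.5 g/m^2/h


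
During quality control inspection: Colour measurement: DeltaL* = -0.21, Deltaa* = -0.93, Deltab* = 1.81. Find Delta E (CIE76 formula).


Formula: Delta E = sqrt(dL*^2 + da*^2 + db*^2)
Step 1: dL*^2 = (-0.21)^2 = 0.0441
Step 2: da*^2 = (-0.93)^2 = 0.8649
Step 3: db*^2 = 1.81^2 = 3.2761
Step 4: Sum = 0.0441 + 0.8649 + 3.2761 = 4.1851
Step 5: Delta E = sqrt(4.1851) = 2.05

2.05 Delta E


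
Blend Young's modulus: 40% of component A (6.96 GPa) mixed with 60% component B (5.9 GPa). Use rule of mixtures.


Formula: Blend property = (fraction_A * property_A) + (fraction_B * property_B)
Step 1: Contribution A = 40/100 * 6.96 GPa = 2.784 GPa
Step 2: Contribution B = 60/100 * 5.9 GPa = 3.54 GPa
Step 3: Blend Young's modulus = 2.784 + 3.54 = 6.324 GPa

6.324 GPa


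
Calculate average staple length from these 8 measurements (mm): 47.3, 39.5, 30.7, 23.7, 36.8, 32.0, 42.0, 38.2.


Formula: Mean = sum of lengths / count
Sum = 47.3 + 39.5 + 30.7 + 23.7 + 36.8 + 32.0 + 42.0 + 38.2
Sum = 290.2 mm
Mean = 290.2 / 8 = 36.28 mm

36.28 mm


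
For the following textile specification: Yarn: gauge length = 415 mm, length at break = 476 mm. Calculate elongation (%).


Formula: Elongation (%) = ((L_break - L0) / L0) * 100
Step 1: Extension = 476 - 415 = 61 mm
Step 2: Elongation = (61 / 415) * 100
Step 3: Elongation = 0.146988 * 100 = 14.6988% ≈ 14.7%

14.7%


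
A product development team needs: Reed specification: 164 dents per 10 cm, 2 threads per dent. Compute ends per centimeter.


Formula: EPC = (dents per 10 cm * ends per dent) / 10
Step 1: Total ends per 10 cm = 164 * 2 = 328
Step 2: EPC = 328 / 10 = 32.8 ends/cm

32.8 ends/cm


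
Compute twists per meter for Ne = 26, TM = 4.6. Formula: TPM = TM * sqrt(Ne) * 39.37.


Formula: TPM = TM * sqrt(Ne) * 39.37
Step 1: sqrt(Ne) = sqrt(26) = 5.099
Step 2: TM * sqrt(Ne) = 4.6 * 5.099 = 23.4554
Step 3: TPM = 23.4554 * 39.37 = 923 twists/m

923 twists/m


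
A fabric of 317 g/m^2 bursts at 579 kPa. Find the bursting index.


Formula: Bursting Index = Bursting Strength / Fabric GSM
BI = 579 kPa / 317 g/m^2
BI = 1.826 kPa/(g/m^2)

1.826 kPa/(g/m^2)


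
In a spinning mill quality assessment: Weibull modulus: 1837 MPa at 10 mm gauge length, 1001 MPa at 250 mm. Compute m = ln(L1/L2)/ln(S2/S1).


Formula: m = ln(L1/L2) / ln(S2/S1)
Step 1: ln(L1/L2) = ln(10/250) = -3.21888
Step 2: S2/S1 = 1001/1837 = 0.54491
Step 3: ln(S2/S1) = ln(0.54491) = -0.60713
Step 4: m = -3.21888 / -0.60713 = 5.30

5.30 (Weibull m)


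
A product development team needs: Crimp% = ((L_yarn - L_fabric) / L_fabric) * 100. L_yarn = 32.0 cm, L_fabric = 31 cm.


Formula: Crimp% = ((L_yarn - L_fabric) / L_fabric) * 100
Step 1: Extension = 32.0 - 31 = 1.0 cm
Step 2: Crimp% = (1.0 / 31) * 100
Step 3: Crimp% = 0.032258 * 100 = 3.2258% ≈ 3.2%

3.2%


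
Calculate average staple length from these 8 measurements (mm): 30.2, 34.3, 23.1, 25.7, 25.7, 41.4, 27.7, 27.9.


Formula: Mean = sum of lengths / count
Sum = 30.2 + 34.3 + 23.1 + 25.7 + 25.7 + 41.4 + 27.7 + 27.9
Sum = 236.0 mm
Mean = 236.0 / 8 = 29.50 mm

29.50 mm


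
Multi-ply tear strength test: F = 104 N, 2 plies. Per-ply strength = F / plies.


Formula: Per-ply strength = Total force / Number of plies
Per-ply = 104 N / 2
Per-ply = 52 N

52 N


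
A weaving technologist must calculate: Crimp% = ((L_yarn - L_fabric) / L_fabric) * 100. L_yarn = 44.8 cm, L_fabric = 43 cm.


Formula: Crimp% = ((L_yarn - L_fabric) / L_fabric) * 100
Step 1: Extension = 44.8 - 43 = 1.8 cm
Step 2: Crimp% = (1.8 / 43) * 100
Step 3: Crimp% = 0.04186 * 100 = 4.186% ≈ 4.2%

4.2%


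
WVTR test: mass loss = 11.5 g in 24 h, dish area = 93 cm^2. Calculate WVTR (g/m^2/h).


Formula: WVTR = mass_loss / (area * time)
Step 1: Convert area: 93 cm^2 = 0.0093 m^2
Step 2: WVTR = 11.5 g / (0.0093 m^2 * 24 h)
Step 3: WVTR = 11.5 / 0.2232 = 51.5 g/m^2/h

51.5 g/m^2/h


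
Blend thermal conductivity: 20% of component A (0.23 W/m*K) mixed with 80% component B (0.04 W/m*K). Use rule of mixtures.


Formula: Blend property = (fraction_A * property_A) + (fraction_B * property_B)
Step 1: Contribution A = 20/100 * 0.23 W/m*K = 0.046 W/m*K
Step 2: Contribution B = 80/100 * 0.04 W/m*K = 0.032 W/m*K
Step 3: Blend thermal conductivity = 0.046 + 0.032 = 0.078 W/m*K

0.078 W/m*K


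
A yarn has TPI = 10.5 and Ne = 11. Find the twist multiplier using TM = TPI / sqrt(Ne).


Formula: TM = TPI / sqrt(Ne)
Step 1: sqrt(Ne) = sqrt(11) = 3.3166
Step 2: TM = 10.5 / 3.3166 = 3.17

3.17 TM


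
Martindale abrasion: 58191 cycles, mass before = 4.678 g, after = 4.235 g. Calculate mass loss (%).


Formula: Mass loss% = ((m_before - m_after) / m_before) * 100
Step 1: Mass loss = 4.678 - 4.235 = 0.443 g
Step 2: Ratio = 0.443 / 4.678 = 0.0946986
Step 3: Mass loss% = 0.0946986 * 100 = 9.46986% ≈ 9.47%

9.47%


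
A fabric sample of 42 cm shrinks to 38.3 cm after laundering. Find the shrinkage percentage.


Formula: Shrinkage% = ((L_before - L_after) / L_before) * 100
Step 1: Shrinkage = 42 - 38.3 = 3.7 cm
Step 2: Shrinkage% = (3.7 / 42) * 100
Step 3: Shrinkage% = 0.088095 * 100 = 8.8095% ≈ 8.8%

8.8%


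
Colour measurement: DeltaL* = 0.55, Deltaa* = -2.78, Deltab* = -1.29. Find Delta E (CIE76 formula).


Formula: Delta E = sqrt(dL*^2 + da*^2 + db*^2)
Step 1: dL*^2 = 0.55^2 = 0.3025
Step 2: da*^2 = (-2.78)^2 = 7.7284
Step 3: db*^2 = (-1.29)^2 = 1.6641
Step 4: Sum = 0.3025 + 7.7284 + 1.6641 = 9.695
Step 5: Delta E = sqrt(9.695) = 3.11

3.11 Delta E


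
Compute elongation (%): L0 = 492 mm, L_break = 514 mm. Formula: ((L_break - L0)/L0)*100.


Formula: Elongation (%) = ((L_break - L0) / L0) * 100
Step 1: Extension = 514 - 492 = 22 mm
Step 2: Elongation = (22 / 492) * 100
Step 3: Elongation = 0.044715 * 100 = 4.4715% ≈ 4.5%

4.5%


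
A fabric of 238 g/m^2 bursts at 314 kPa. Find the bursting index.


Formula: Bursting Index = Bursting Strength / Fabric GSM
BI = 314 kPa / 238 g/m^2
BI = 1.319 kPa/(g/m^2)

1.319 kPa/(g/m^2)


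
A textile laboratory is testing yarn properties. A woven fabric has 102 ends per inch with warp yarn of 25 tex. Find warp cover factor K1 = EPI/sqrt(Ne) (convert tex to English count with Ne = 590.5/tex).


Formula: K1 = EPI / sqrt(Ne), with Ne = 590.5 / tex_warp
Step 1: Ne = 590.5 / 25 = 23.62
Step 2: sqrt(Ne) = sqrt(23.62) = 4.86
Step 3: K1 = 102 / 4.86 = 21.0

21.0


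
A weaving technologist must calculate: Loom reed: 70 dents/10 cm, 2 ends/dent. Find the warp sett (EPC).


Formula: EPC = (dents per 10 cm * ends per dent) / 10
Step 1: Total ends per 10 cm = 70 * 2 = 140
Step 2: EPC = 140 / 10 = 14.0 ends/cm

14.0 ends/cm


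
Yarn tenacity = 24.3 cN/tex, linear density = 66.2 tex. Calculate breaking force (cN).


Formula: Breaking force = Tenacity * Linear density
F = 24.3 cN/tex * 66.2 tex
F = 1608.66 cN

1608.66 cN


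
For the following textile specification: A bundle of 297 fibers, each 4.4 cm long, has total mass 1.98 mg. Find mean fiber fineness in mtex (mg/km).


Formula: fineness (mtex) = mass (mg) / total length (km) = (mass_mg / total_length_m) * 1000
Step 1: Convert fiber length: 4.4 cm = 0.044 m
Step 2: Total fiber length = 297 * 0.044 = 13.068 m
Step 3: Linear density = 1.98 mg / 13.068 m = 0.1515 mg/m
Step 4: fineness = 0.1515 * 1000 = 151.5 mtex

151.5 mtex


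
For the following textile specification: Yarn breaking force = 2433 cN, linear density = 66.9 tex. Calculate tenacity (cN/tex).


Formula: Tenacity = Breaking force / Linear density
Tenacity = 2433 cN / 66.9 tex
Tenacity = 36.37 cN/tex

36.37 cN/tex


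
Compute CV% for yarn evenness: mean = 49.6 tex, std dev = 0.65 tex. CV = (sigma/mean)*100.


Formula: CV% = (standard deviation / mean) * 100
Step 1: Ratio = 0.65 / 49.6 = 0.013105
Step 2: CV% = 0.013105 * 100 = 1.3105% ≈ 1.3%

1.3%


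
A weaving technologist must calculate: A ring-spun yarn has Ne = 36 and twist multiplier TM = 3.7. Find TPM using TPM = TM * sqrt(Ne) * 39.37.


Formula: TPM = TM * sqrt(Ne) * 39.37
Step 1: sqrt(Ne) = sqrt(36) = 6
Step 2: TM * sqrt(Ne) = 3.7 * 6 = 22.2
Step 3: TPM = 22.2 * 39.37 = 874 twists/m

874 twists/m


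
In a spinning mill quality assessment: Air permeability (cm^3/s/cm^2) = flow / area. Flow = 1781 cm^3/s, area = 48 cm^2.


Formula: Air Permeability = Airflow / Test Area
AP = 1781 cm^3/s / 48 cm^2
AP = 37.1 cm^3/s/cm^2

37.1 cm^3/s/cm^2


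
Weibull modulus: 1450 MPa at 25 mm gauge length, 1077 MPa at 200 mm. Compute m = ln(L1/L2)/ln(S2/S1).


Formula: m = ln(L1/L2) / ln(S2/S1)
Step 1: ln(L1/L2) = ln(25/200) = -2.07944
Step 2: S2/S1 = 1077/1450 = 0.74276
Step 3: ln(S2/S1) = ln(0.74276) = -0.29738
Step 4: m = -2.07944 / -0.29738 = 6.99

6.99 (Weibull m)


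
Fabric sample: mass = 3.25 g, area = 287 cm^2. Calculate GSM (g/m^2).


Formula: GSM = mass_g / area_m2
Step 1: Convert area: 287 cm^2 = 287 / 10000 = 0.0287 m^2
Step 2: GSM = 3.25 g / 0.0287 m^2 = 113.2 g/m^2

113.2 g/m^2


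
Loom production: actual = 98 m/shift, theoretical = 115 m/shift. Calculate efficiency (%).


Formula: Efficiency% = (Actual output / Theoretical output) * 100
Efficiency% = (98 / 115) * 100
Efficiency% = 0.852174 * 100 = 85.2174% ≈ 85.2%

85.2%


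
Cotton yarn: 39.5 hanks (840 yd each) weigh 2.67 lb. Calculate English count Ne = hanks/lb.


Formula: Ne = hanks / mass_lb
Substituting: Ne = 39.5 / 2.67
Ne = 14.8

14.8 Ne


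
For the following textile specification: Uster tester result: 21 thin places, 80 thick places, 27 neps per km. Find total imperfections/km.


Formula: Total = thin places + thick places + neps
Total = 21 + 80 + 27
Total = 128 imperfections/km

128 imperfections/km


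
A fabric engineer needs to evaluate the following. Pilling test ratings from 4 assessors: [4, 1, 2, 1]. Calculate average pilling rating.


Formula: Mean = sum / count
Sum = 4 + 1 + 2 + 1 = 8
Mean = 8 / 4 = 2.0

2.0


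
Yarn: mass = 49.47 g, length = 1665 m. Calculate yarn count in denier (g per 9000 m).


Formula: den = (mass_g / length_m) * 9000
Substituting: den = (49.47 / 1665) * 9000
Intermediate: 49.47 / 1665 = 0.02971171 g/m
den = 0.02971171 * 9000 = 267.4 denier

267.4 denier


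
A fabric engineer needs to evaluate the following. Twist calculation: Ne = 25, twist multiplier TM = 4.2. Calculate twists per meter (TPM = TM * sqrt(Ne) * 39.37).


Formula: TPM = TM * sqrt(Ne) * 39.37
Step 1: sqrt(Ne) = sqrt(25) = 5
Step 2: TM * sqrt(Ne) = 4.2 * 5 = 21
Step 3: TPM = 21 * 39.37 = 827 twists/m

827 twists/m


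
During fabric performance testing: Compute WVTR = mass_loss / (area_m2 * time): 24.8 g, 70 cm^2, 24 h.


Formula: WVTR = mass_loss / (area * time)
Step 1: Convert area: 70 cm^2 = 0.007 m^2
Step 2: WVTR = 24.8 g / (0.007 m^2 * 24 h)
Step 3: WVTR = 24.8 / 0.168 = 147.6 g/m^2/h

147.6 g/m^2/h


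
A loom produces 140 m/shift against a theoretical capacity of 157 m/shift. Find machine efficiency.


Formula: Efficiency% = (Actual output / Theoretical output) * 100
Efficiency% = (140 / 157) * 100
Efficiency% = 0.89172 * 100 = 89.172% ≈ 89.2%

89.2%
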